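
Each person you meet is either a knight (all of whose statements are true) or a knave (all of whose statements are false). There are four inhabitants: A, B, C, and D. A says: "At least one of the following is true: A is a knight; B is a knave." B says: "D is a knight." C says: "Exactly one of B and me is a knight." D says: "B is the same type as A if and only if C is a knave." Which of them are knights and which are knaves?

A is a knight, B is a knave, C is a knave, and D is a knave.

Suppose A is a knave. Then A's statement "at least one of the following is true: A is a knight; B is a knave" would have to be false. Checking the 8 ways to assign the others, none is consistent with every speaker.
(For instance, with B=knave, C=knave, D=knave, A's claim "at least one of the following is true: A is a knight; B is a knave" comes out true where it would need to be false.)
So A must be a knight, making "at least one of the following is true: A is a knight; B is a knave" true. Taking A=knight, B=knave, C=knave, D=knave, each remaining statement checks out:
  B (knave): "D is a knight" — false. ✓
  C (knave): "exactly one of B and me is a knight" — false. ✓
  D (knave): "B is the same type as A if and only if C is a knave" — false. ✓
This is the unique consistent assignment.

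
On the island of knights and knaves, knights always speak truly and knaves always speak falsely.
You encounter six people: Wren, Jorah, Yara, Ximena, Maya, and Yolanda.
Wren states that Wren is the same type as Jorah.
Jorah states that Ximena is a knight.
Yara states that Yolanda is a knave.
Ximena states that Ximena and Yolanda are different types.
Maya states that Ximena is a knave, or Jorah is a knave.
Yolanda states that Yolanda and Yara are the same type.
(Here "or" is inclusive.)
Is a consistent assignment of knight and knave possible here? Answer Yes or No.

Yes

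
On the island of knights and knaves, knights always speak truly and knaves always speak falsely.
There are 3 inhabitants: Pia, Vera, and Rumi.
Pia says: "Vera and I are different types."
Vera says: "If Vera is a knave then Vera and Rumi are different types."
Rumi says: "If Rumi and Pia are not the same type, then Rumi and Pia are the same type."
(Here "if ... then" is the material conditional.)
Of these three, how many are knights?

The unique consistent assignment is Pia=knight, Vera=knave, Rumi=knave.
That has 1 knight.

1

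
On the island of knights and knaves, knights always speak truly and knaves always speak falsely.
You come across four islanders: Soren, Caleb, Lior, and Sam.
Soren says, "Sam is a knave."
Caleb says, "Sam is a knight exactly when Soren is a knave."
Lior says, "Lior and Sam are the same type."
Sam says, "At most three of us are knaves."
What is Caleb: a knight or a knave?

Caleb is a knight.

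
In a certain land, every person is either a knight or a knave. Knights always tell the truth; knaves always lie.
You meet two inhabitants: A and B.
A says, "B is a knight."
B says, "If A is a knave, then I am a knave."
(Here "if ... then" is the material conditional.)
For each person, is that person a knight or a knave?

A is a knight and B is a knight.

A (knight): "B is a knight" — True. ✓
Since B is a knight, "if A is a knave, then I am a knave" needs to be True, which holds.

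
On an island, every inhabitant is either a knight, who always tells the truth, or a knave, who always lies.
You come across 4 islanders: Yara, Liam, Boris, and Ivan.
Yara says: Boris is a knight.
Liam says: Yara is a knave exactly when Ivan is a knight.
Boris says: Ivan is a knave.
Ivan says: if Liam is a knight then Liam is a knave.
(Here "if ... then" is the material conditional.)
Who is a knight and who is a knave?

Knights: Yara, Liam, and Boris. Knaves: Ivan.

Yara is a knight; "Boris is a knight" is true, as required.
Liam is a knight; "Yara is a knave exactly when Ivan is a knight" is true, as required.
Boris is a knight; "Ivan is a knave" is true, as required.
Since Ivan is a knave, "if Liam is a knight then Liam is a knave" needs to be false, which holds.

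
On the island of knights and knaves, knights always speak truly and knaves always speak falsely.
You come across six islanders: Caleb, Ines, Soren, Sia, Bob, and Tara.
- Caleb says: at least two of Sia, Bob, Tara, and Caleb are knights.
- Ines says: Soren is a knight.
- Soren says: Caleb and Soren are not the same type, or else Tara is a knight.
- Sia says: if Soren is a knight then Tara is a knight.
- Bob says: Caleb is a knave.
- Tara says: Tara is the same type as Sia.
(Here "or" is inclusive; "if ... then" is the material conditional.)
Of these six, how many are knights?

5

The unique consistent assignment is Caleb=knight, Ines=knight, Soren=knight, Sia=knight, Bob=knave, Tara=knight.
That has 5 knights.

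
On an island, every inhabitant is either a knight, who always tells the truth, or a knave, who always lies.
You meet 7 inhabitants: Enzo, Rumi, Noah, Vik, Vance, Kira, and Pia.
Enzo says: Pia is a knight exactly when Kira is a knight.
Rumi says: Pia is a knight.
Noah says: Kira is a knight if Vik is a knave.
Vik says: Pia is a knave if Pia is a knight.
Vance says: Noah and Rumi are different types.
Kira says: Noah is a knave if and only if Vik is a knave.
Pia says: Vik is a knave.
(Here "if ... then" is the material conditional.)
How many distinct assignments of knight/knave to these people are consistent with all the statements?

Consistent assignments:
  Enzo=knave, Rumi=knave, Noah=knight, Vik=knight, Vance=knight, Kira=knight, Pia=knave

1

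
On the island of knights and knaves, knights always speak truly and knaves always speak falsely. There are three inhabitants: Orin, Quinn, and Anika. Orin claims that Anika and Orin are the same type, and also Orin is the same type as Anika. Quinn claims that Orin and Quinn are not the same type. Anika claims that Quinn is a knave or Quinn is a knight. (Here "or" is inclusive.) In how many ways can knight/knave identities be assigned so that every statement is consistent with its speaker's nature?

Consistent assignments:
  Orin=knave, Quinn=knight, Anika=knight
  Orin=knave, Quinn=knave, Anika=knight

2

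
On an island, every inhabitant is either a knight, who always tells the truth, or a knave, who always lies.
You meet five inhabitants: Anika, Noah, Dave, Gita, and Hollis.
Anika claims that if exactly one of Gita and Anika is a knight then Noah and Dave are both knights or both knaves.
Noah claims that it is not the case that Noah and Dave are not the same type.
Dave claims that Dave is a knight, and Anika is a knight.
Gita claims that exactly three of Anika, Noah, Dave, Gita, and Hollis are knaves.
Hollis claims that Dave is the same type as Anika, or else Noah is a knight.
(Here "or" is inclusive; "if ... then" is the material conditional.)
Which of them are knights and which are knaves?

Knights: Anika, Noah, Dave, and Hollis. Knaves: Gita.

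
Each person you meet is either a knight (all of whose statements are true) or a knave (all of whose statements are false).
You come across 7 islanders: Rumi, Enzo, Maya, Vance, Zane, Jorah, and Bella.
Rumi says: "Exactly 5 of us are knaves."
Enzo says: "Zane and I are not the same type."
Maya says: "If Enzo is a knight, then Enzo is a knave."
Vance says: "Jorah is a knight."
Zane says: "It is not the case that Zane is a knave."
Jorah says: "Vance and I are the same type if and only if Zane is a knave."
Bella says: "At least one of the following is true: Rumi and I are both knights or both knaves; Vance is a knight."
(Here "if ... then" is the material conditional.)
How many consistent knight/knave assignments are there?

2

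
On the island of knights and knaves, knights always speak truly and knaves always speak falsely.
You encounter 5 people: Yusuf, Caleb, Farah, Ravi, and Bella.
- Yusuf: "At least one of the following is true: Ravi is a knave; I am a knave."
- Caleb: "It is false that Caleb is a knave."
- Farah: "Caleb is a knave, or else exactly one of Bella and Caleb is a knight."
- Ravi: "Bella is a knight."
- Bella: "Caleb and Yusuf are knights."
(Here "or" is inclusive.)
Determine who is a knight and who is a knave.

Yusuf is a knight, Caleb is a knave, Farah is a knight, Ravi is a knave, and Bella is a knave.

Suppose Yusuf is a knave. Then Yusuf's statement "at least one of the following is true: Ravi is a knave; I am a knave" would have to be false. Checking the 16 ways to assign the others, none is consistent with every speaker.
(For instance, with Caleb=knave, Farah=knight, Ravi=knave, Bella=knave, Yusuf's claim "at least one of the following is true: Ravi is a knave; I am a knave" comes out true where it would need to be false.)
So Yusuf must be a knight, making "at least one of the following is true: Ravi is a knave; I am a knave" true. Taking Yusuf=knight, Caleb=knave, Farah=knight, Ravi=knave, Bella=knave, each remaining statement checks out:
  Caleb (knave): "it is false that Caleb is a knave" — false. ✓
  Farah (knight): "Caleb is a knave, or else exactly one of Bella and Caleb is a knight" — true. ✓
  Ravi (knave): "Bella is a knight" — false. ✓
  Bella (knave): "Caleb and Yusuf are knights" — false. ✓
This is the unique consistent assignment.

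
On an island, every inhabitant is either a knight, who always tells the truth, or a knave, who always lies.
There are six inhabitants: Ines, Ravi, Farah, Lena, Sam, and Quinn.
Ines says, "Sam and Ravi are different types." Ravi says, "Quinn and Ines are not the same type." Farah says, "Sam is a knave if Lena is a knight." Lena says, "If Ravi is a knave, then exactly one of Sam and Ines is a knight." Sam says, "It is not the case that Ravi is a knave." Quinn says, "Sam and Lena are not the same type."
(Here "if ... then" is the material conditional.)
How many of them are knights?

1

The unique consistent assignment is Ines=knave, Ravi=knave, Farah=knight, Lena=knave, Sam=knave, Quinn=knave.
That has 1 knight.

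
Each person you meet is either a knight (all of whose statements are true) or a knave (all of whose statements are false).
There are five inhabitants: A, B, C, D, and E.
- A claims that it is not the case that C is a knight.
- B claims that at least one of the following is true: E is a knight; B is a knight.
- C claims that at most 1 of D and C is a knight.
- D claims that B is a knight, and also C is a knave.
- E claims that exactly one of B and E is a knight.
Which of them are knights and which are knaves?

Knights: C. Knaves: A, B, D, and E.

A (knave): "it is not the case that C is a knight" — False. ✓
Since B is a knave, "at least one of the following is true: E is a knight; B is a knight" needs to be False, which holds.
C is a knight, and the claim "at most 1 of D and C is a knight" is indeed True.
As a knave, D's statement "B is a knight, and also C is a knave" should be False; it is.
E is a knave, so "exactly one of B and E is a knight" must be False — and it is.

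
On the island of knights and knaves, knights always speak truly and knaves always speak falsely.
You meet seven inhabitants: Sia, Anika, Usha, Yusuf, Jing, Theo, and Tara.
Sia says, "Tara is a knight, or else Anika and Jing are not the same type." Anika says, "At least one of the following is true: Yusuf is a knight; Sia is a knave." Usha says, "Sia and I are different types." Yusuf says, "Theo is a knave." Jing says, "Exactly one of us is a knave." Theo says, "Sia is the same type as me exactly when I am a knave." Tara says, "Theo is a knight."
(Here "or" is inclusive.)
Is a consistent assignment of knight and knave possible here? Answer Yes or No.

No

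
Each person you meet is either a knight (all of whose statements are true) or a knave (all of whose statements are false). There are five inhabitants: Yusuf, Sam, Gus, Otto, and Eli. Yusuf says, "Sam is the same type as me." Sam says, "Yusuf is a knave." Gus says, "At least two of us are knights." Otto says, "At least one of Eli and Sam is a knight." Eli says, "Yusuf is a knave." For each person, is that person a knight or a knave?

Yusuf is a knave, Sam is a knight, Gus is a knight, Otto is a knight, and Eli is a knight.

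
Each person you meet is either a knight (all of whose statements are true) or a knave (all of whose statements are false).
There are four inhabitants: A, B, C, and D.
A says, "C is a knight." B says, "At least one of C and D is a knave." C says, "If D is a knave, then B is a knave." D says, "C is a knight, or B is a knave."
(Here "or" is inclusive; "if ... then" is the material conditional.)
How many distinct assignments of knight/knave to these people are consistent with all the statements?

2

Consistent assignments:
  A=knight, B=knave, C=knight, D=knight
  A=knave, B=knight, C=knave, D=knave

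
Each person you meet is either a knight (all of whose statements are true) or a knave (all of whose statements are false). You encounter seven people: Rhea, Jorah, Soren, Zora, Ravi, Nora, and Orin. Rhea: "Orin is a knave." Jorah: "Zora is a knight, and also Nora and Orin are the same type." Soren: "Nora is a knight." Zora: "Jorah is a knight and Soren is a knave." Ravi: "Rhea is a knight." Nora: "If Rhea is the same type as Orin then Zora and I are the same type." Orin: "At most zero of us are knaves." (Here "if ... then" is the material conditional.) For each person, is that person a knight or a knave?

Rhea is a knight; "Orin is a knave" is true, as required.
Since Jorah is a knave, "Zora is a knight, and also Nora and Orin are the same type" needs to be false, which holds.
As a knight, Soren's statement "Nora is a knight" should be true; it is.
Zora is a knave, so "Jorah is a knight and Soren is a knave" must be false — and it is.
As a knight, Ravi's statement "Rhea is a knight" should be true; it is.
As a knight, Nora's statement "if Rhea is the same type as Orin then Zora and I are the same type" should be true; it is.
Orin is a knave, and the claim "at most zero of us are knaves" is indeed false.

Rhea is a knight, Jorah is a knave, Soren is a knight, Zora is a knave, Ravi is a knight, Nora is a knight, and Orin is a knave.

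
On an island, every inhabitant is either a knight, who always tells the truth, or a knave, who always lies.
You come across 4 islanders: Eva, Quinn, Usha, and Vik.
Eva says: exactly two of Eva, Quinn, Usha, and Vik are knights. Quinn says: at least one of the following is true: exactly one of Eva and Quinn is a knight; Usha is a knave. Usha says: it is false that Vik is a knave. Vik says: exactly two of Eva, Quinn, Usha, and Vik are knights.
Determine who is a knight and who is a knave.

Eva is a knave, Quinn is a knight, Usha is a knave, and Vik is a knave.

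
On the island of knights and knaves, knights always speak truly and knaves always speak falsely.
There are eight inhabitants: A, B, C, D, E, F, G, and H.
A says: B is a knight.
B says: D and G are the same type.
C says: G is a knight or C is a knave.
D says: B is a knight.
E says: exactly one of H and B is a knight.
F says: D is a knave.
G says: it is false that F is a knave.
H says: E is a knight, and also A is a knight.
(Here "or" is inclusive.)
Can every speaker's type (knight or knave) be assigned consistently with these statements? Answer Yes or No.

One consistent assignment: A=knave, B=knave, C=knight, D=knave, E=knave, F=knight, G=knight, H=knave.

Yes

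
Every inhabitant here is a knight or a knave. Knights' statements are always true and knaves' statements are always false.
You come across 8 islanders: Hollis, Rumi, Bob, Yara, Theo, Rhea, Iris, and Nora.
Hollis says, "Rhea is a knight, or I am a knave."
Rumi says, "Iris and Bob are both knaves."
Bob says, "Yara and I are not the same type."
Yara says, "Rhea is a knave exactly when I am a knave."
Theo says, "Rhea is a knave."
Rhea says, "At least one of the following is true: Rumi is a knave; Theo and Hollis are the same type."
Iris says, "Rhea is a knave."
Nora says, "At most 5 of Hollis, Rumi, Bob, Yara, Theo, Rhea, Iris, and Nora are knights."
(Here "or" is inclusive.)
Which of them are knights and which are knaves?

Hollis is a knight, Rumi is a knave, Bob is a knight, Yara is a knave, Theo is a knave, Rhea is a knight, Iris is a knave, and Nora is a knight.

Hollis is a knight, so "Rhea is a knight, or I am a knave" must be true — and it is.
As a knave, Rumi's statement "Iris and Bob are both knaves" should be False; it is.
Bob is a knight; "Yara and I are not the same type" is true, as required.
Since Yara is a knave, "Rhea is a knave exactly when I am a knave" needs to be False, which holds.
Theo (knave): "Rhea is a knave" — False. ✓
Rhea is a knight, and the claim "at least one of the following is true: Rumi is a knave; Theo and Hollis are the same type" is indeed true.
Since Iris is a knave, "Rhea is a knave" needs to be False, which holds.
Nora (knight): "at most 5 of Hollis, Rumi, Bob, Yara, Theo, Rhea, Iris, and Nora are knights" — true. ✓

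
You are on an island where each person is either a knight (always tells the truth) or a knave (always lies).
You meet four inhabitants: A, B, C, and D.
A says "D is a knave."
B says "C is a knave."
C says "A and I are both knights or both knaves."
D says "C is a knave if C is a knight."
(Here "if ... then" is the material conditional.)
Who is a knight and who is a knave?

A (knight): "D is a knave" — True. ✓
B is a knave; "C is a knave" is false, as required.
C is a knight, so "A and I are both knights or both knaves" must be True — and it is.
As a knave, D's statement "C is a knave if C is a knight" should be false; it is.

A is a knight, B is a knave, C is a knight, and D is a knave.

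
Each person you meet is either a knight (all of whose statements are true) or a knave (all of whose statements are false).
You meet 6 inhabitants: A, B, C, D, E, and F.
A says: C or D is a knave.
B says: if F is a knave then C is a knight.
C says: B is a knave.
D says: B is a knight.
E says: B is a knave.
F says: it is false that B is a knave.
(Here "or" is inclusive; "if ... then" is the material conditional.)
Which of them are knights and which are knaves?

A is a knight, and the claim "C or D is a knave" is indeed true.
B is a knight; "if F is a knave then C is a knight" is true, as required.
Since C is a knave, "B is a knave" needs to be false, which holds.
Since D is a knight, "B is a knight" needs to be true, which holds.
As a knave, E's statement "B is a knave" should be false; it is.
F is a knight, so "it is false that B is a knave" must be true — and it is.

A is a knight, B is a knight, C is a knave, D is a knight, E is a knave, and F is a knight.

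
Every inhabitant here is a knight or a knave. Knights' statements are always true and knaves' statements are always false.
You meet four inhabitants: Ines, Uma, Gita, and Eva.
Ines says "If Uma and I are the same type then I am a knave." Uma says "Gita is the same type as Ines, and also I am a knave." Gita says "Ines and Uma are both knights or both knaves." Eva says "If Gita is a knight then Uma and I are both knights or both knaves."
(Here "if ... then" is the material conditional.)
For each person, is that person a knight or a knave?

Ines is a knight, Uma is a knave, Gita is a knave, and Eva is a knight.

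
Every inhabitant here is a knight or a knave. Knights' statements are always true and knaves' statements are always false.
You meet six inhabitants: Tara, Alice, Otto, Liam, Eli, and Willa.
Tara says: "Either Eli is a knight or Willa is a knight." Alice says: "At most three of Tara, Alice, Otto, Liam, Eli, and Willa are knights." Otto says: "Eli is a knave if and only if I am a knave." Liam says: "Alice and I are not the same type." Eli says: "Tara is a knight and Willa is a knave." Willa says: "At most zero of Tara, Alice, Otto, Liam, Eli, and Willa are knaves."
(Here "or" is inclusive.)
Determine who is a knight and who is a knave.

Knights: Tara, Otto, Liam, and Eli. Knaves: Alice and Willa.

Since Tara is a knight, "either Eli is a knight or Willa is a knight" needs to be true, which holds.
As a knave, Alice's statement "at most three of Tara, Alice, Otto, Liam, Eli, and Willa are knights" should be False; it is.
Otto is a knight; "Eli is a knave if and only if I am a knave" is true, as required.
Liam is a knight, so "Alice and I are not the same type" must be true — and it is.
Eli is a knight, so "Tara is a knight and Willa is a knave" must be true — and it is.
Willa (knave): "at most zero of Tara, Alice, Otto, Liam, Eli, and Willa are knaves" — False. ✓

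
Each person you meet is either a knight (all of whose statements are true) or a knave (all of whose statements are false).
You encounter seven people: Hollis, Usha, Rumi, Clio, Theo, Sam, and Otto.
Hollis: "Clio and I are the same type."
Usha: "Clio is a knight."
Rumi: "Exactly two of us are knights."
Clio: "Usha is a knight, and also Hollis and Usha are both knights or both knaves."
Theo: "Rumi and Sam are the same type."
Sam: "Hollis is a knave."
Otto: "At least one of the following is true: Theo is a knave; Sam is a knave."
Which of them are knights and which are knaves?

Knights: Hollis, Usha, Clio, Theo, and Otto. Knaves: Rumi and Sam.

Hollis (knight): "Clio and I are the same type" — True. ✓
As a knight, Usha's statement "Clio is a knight" should be True; it is.
Rumi is a knave; "exactly two of us are knights" is false, as required.
As a knight, Clio's statement "Usha is a knight, and also Hollis and Usha are both knights or both knaves" should be True; it is.
Theo is a knight; "Rumi and Sam are the same type" is True, as required.
As a knave, Sam's statement "Hollis is a knave" should be false; it is.
As a knight, Otto's statement "at least one of the following is true: Theo is a knave; Sam is a knave" should be True; it is.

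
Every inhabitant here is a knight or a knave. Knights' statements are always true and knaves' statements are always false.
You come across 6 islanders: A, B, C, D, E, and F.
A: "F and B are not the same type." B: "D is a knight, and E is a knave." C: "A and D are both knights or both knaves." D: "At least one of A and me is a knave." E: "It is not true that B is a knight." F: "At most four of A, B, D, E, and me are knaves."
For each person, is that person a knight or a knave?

A is a knave; "F and B are not the same type" is false, as required.
B is a knight, and the claim "D is a knight, and E is a knave" is indeed True.
Since C is a knave, "A and D are both knights or both knaves" needs to be false, which holds.
D is a knight, so "at least one of A and me is a knave" must be True — and it is.
E is a knave, and the claim "it is not true that B is a knight" is indeed false.
F is a knight, so "at most four of A, B, D, E, and me are knaves" must be True — and it is.

Knights: B, D, and F. Knaves: A, C, and E.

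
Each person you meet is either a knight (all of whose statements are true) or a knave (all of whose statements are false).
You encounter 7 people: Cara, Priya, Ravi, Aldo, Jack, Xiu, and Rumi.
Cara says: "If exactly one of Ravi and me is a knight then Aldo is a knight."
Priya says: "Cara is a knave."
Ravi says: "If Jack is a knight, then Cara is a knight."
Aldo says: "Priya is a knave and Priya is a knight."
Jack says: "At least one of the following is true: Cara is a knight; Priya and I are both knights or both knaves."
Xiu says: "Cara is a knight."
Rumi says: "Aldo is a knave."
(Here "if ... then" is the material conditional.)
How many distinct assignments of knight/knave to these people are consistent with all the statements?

Consistent assignments:
  Cara=knight, Priya=knave, Ravi=knight, Aldo=knave, Jack=knight, Xiu=knight, Rumi=knight
  Cara=knave, Priya=knight, Ravi=knight, Aldo=knave, Jack=knave, Xiu=knave, Rumi=knight

2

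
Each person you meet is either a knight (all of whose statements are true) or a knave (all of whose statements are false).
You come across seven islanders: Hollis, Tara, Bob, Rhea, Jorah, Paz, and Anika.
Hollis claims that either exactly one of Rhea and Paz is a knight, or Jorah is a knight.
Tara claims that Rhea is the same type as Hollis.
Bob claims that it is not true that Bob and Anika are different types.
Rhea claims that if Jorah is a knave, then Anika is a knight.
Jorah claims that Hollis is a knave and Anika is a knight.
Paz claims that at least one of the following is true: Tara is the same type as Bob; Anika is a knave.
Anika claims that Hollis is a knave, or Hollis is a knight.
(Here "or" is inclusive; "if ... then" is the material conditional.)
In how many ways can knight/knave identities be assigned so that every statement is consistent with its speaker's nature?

1

Consistent assignments:
  Hollis=knight, Tara=knight, Bob=knave, Rhea=knight, Jorah=knave, Paz=knave, Anika=knight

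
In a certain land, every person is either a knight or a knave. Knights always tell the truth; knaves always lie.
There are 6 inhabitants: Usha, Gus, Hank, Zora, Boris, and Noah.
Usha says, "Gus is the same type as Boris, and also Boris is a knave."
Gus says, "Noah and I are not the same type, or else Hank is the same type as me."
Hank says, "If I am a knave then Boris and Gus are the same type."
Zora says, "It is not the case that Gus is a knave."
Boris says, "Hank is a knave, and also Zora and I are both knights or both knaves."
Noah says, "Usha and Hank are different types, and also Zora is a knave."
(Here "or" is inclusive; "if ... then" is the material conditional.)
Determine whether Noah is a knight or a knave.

Consistent assignments: {Usha=knight, Gus=knave, Hank=knight, Zora=knave, Boris=knave, Noah=knave}; {Usha=knave, Gus=knight, Hank=knight, Zora=knight, Boris=knave, Noah=knave}; {Usha=knave, Gus=knight, Hank=knave, Zora=knight, Boris=knave, Noah=knave}
In every consistent assignment, Noah is a knave.

Noah is a knave.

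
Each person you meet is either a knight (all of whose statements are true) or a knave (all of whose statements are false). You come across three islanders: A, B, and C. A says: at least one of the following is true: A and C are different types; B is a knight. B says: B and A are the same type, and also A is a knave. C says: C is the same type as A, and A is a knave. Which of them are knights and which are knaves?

Knights: A. Knaves: B and C.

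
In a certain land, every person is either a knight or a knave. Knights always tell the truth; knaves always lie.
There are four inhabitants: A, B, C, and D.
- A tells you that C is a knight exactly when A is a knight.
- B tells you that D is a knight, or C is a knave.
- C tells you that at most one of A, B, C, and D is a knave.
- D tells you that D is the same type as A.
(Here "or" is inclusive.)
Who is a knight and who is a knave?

A is a knight, B is a knight, C is a knight, and D is a knight.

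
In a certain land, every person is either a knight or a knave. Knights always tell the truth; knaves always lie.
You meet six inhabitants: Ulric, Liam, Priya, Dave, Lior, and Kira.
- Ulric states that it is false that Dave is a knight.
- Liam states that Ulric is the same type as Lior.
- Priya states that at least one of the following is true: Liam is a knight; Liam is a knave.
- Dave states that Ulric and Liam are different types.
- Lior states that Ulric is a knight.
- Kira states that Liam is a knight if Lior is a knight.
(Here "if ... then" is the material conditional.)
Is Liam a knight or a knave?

Liam is a knight.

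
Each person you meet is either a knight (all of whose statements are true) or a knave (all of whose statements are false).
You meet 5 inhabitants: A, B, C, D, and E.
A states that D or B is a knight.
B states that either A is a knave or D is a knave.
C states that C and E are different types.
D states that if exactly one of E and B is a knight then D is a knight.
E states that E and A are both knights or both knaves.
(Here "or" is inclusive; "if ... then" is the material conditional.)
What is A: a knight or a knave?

A is a knight.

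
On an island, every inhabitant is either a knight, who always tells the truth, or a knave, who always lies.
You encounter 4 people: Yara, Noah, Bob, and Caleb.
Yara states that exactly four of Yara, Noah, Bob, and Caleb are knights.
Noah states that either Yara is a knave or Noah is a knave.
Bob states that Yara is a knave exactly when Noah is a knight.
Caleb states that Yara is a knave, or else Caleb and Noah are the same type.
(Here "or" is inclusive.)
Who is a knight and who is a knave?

Yara is a knave, Noah is a knight, Bob is a knight, and Caleb is a knight.

As a knave, Yara's statement "exactly four of Yara, Noah, Bob, and Caleb are knights" should be false; it is.
Noah is a knight, so "either Yara is a knave or Noah is a knave" must be true — and it is.
Bob is a knight; "Yara is a knave exactly when Noah is a knight" is true, as required.
Since Caleb is a knight, "Yara is a knave, or else Caleb and Noah are the same type" needs to be true, which holds.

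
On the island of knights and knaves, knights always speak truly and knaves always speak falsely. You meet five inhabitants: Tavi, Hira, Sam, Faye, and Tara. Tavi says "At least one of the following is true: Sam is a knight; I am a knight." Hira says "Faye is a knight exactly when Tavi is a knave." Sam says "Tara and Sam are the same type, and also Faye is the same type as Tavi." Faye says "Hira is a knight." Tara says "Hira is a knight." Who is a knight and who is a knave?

Tavi is a knave, Hira is a knight, Sam is a knave, Faye is a knight, and Tara is a knight.

Suppose Tavi is a knight. Then Tavi's statement "at least one of the following is true: Sam is a knight; I am a knight" would have to be true. Checking the 16 ways to assign the others, none is consistent with every speaker.
(For instance, with Hira=knight, Sam=knave, Faye=knight, Tara=knight, Hira's claim "Faye is a knight exactly when Tavi is a knave" comes out false where it would need to be true.)
So Tavi must be a knave, making "at least one of the following is true: Sam is a knight; I am a knight" false. Taking Tavi=knave, Hira=knight, Sam=knave, Faye=knight, Tara=knight, each remaining statement checks out:
  Hira (knight): "Faye is a knight exactly when Tavi is a knave" — true. ✓
  Sam (knave): "Tara and Sam are the same type, and also Faye is the same type as Tavi" — false. ✓
  Faye (knight): "Hira is a knight" — true. ✓
  Tara (knight): "Hira is a knight" — true. ✓
This is the unique consistent assignment.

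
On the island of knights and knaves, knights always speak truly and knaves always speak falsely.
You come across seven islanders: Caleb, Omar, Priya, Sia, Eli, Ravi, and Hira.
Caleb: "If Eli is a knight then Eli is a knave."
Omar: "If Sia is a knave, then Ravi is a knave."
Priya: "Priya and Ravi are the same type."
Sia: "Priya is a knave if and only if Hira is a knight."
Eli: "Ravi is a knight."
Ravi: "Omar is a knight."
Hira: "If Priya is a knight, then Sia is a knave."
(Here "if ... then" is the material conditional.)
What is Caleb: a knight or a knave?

Consistent assignments: {Caleb=knave, Omar=knight, Priya=knight, Sia=knight, Eli=knight, Ravi=knight, Hira=knave}; {Caleb=knave, Omar=knight, Priya=knave, Sia=knight, Eli=knight, Ravi=knight, Hira=knight}
In every consistent assignment, Caleb is a knave.

Caleb is a knave.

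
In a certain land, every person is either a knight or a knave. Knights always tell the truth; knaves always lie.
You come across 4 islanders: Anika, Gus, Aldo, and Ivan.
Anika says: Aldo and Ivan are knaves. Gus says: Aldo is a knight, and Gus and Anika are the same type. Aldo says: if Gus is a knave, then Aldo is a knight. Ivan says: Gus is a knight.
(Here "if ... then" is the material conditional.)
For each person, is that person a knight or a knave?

Anika is a knight, Gus is a knave, Aldo is a knave, and Ivan is a knave.

Anika is a knight, and the claim "Aldo and Ivan are knaves" is indeed True.
Gus is a knave, so "Aldo is a knight, and Gus and Anika are the same type" must be False — and it is.
Aldo is a knave; "if Gus is a knave, then Aldo is a knight" is False, as required.
Since Ivan is a knave, "Gus is a knight" needs to be False, which holds.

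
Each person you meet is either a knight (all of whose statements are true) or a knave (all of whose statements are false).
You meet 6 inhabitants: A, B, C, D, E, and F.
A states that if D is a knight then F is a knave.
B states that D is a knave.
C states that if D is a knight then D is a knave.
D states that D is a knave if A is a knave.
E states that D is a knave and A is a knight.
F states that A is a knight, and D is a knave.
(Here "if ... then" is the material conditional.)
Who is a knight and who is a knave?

A is a knight, B is a knave, C is a knave, D is a knight, E is a knave, and F is a knave.

A is a knight, so "if D is a knight then F is a knave" must be true — and it is.
As a knave, B's statement "D is a knave" should be false; it is.
As a knave, C's statement "if D is a knight then D is a knave" should be false; it is.
D (knight): "D is a knave if A is a knave" — true. ✓
E is a knave; "D is a knave and A is a knight" is false, as required.
F is a knave, and the claim "A is a knight, and D is a knave" is indeed false.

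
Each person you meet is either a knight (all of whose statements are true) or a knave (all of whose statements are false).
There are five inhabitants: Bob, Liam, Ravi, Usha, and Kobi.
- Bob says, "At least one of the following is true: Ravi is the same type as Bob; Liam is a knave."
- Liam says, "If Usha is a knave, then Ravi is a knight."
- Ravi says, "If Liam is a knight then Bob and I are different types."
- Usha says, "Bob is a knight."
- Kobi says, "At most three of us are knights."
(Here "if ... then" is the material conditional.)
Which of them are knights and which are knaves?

Knights: Liam, Ravi, and Kobi. Knaves: Bob and Usha.

Bob (knave): "at least one of the following is true: Ravi is the same type as Bob; Liam is a knave" — False. ✓
Liam is a knight; "if Usha is a knave, then Ravi is a knight" is True, as required.
Ravi is a knight; "if Liam is a knight then Bob and I are different types" is True, as required.
Usha (knave): "Bob is a knight" — False. ✓
As a knight, Kobi's statement "at most three of us are knights" should be True; it is.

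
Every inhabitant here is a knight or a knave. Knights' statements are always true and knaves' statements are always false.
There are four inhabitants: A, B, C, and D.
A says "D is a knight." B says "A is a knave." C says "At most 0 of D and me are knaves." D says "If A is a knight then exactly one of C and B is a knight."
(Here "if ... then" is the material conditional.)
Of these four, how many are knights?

3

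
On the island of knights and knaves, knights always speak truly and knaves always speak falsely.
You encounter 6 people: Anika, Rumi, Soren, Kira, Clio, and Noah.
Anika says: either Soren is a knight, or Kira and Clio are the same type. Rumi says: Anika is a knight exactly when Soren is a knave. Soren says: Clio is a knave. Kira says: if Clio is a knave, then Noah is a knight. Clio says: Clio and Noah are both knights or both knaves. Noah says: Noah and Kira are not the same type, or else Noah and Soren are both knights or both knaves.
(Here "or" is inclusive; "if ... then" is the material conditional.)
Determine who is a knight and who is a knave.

Anika is a knight, Rumi is a knave, Soren is a knight, Kira is a knight, Clio is a knave, and Noah is a knight.

Anika is a knight, so "either Soren is a knight, or Kira and Clio are the same type" must be true — and it is.
As a knave, Rumi's statement "Anika is a knight exactly when Soren is a knave" should be False; it is.
Since Soren is a knight, "Clio is a knave" needs to be true, which holds.
As a knight, Kira's statement "if Clio is a knave, then Noah is a knight" should be true; it is.
As a knave, Clio's statement "Clio and Noah are both knights or both knaves" should be False; it is.
Noah is a knight, so "Noah and Kira are not the same type, or else Noah and Soren are both knights or both knaves" must be true — and it is.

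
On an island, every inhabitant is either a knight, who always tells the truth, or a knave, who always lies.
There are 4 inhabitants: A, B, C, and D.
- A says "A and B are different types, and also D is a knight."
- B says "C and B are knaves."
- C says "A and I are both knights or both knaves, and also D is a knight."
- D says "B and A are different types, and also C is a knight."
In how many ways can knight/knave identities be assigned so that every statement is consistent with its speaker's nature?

Consistent assignments:
  A=knight, B=knave, C=knight, D=knight

1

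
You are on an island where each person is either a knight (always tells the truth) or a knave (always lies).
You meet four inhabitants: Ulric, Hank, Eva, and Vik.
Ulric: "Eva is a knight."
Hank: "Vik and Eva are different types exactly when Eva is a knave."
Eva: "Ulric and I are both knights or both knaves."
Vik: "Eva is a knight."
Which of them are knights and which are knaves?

Ulric is a knight, Hank is a knight, Eva is a knight, and Vik is a knight.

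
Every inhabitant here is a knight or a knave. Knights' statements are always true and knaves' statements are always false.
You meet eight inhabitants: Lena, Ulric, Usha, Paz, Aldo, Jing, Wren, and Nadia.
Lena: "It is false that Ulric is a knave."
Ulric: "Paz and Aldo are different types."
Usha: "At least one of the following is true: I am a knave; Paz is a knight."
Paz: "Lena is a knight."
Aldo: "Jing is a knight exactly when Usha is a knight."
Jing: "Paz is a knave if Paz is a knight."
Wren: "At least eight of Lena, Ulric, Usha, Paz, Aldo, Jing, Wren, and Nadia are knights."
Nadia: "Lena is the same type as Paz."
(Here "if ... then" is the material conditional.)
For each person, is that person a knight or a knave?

Lena is a knight, Ulric is a knight, Usha is a knight, Paz is a knight, Aldo is a knave, Jing is a knave, Wren is a knave, and Nadia is a knight.

Lena (knight): "it is false that Ulric is a knave" — True. ✓
Ulric is a knight, and the claim "Paz and Aldo are different types" is indeed True.
Usha is a knight; "at least one of the following is true: I am a knave; Paz is a knight" is True, as required.
Paz is a knight; "Lena is a knight" is True, as required.
Aldo is a knave, so "Jing is a knight exactly when Usha is a knight" must be False — and it is.
As a knave, Jing's statement "Paz is a knave if Paz is a knight" should be False; it is.
Wren is a knave, so "at least eight of Lena, Ulric, Usha, Paz, Aldo, Jing, Wren, and Nadia are knights" must be False — and it is.
Nadia is a knight, and the claim "Lena is the same type as Paz" is indeed True.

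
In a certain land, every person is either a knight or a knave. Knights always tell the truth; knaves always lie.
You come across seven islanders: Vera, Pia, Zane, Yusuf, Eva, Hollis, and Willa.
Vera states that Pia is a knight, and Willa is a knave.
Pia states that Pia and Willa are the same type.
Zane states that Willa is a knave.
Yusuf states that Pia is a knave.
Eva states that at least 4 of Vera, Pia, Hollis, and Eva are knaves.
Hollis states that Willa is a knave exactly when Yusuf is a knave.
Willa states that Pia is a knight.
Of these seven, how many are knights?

The unique consistent assignment is Vera=knave, Pia=knight, Zane=knave, Yusuf=knave, Eva=knave, Hollis=knave, Willa=knight.
That has 2 knights.

2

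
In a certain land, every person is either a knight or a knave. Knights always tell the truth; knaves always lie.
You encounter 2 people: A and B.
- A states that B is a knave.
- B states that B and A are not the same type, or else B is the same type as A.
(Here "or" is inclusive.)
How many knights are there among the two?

1

The unique consistent assignment is A=knave, B=knight.
That has 1 knight.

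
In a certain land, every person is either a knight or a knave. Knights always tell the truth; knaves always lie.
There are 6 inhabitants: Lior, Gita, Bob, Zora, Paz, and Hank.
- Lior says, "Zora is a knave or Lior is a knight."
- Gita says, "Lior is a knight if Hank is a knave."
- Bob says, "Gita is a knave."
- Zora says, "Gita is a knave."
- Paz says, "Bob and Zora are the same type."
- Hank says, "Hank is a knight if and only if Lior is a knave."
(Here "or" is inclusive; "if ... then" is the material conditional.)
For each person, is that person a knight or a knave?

As a knave, Lior's statement "Zora is a knave or Lior is a knight" should be false; it is.
Gita (knave): "Lior is a knight if Hank is a knave" — false. ✓
Bob (knight): "Gita is a knave" — true. ✓
Zora is a knight, so "Gita is a knave" must be true — and it is.
Since Paz is a knight, "Bob and Zora are the same type" needs to be true, which holds.
Since Hank is a knave, "Hank is a knight if and only if Lior is a knave" needs to be false, which holds.

Lior is a knave, Gita is a knave, Bob is a knight, Zora is a knight, Paz is a knight, and Hank is a knave.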